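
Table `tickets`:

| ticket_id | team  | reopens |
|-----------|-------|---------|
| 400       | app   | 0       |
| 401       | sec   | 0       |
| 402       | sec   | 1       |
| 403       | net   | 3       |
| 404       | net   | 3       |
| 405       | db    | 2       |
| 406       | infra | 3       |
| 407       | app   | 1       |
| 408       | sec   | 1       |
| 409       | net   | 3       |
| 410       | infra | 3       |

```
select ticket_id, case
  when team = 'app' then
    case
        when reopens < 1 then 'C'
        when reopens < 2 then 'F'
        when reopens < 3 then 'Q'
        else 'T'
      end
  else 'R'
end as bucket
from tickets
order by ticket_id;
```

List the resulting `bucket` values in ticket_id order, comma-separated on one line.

ticket_id=400: team='app' → inner[reopens < 1] → C
ticket_id=401: team='sec' → outer ELSE → R
ticket_id=402: team='sec' → outer ELSE → R
ticket_id=403: team='net' → outer ELSE → R
ticket_id=404: team='net' → outer ELSE → R
ticket_id=405: team='db' → outer ELSE → R
ticket_id=406: team='infra' → outer ELSE → R
ticket_id=407: team='app' → inner[reopens < 2] → F
ticket_id=408: team='sec' → outer ELSE → R
ticket_id=409: team='net' → outer ELSE → R
ticket_id=410: team='infra' → outer ELSE → R

C, R, R, R, R, R, R, F, R, R, R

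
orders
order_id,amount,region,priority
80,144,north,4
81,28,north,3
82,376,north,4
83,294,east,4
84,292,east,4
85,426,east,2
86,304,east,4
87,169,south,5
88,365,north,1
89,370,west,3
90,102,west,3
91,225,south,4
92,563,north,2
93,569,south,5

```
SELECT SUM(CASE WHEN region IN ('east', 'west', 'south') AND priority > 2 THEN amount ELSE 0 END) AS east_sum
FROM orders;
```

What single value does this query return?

2325

order_id=80: ✗
order_id=81: ✗
order_id=82: ✗
order_id=83: ✓ → 294
order_id=84: ✓ → 292
order_id=85: ✗
order_id=86: ✓ → 304
order_id=87: ✓ → 169
order_id=88: ✗
order_id=89: ✓ → 370
order_id=90: ✓ → 102
order_id=91: ✓ → 225
order_id=92: ✗
order_id=93: ✓ → 569
east_sum = 294 + 292 + 304 + 169 + 370 + 102 + 225 + 569 = 2325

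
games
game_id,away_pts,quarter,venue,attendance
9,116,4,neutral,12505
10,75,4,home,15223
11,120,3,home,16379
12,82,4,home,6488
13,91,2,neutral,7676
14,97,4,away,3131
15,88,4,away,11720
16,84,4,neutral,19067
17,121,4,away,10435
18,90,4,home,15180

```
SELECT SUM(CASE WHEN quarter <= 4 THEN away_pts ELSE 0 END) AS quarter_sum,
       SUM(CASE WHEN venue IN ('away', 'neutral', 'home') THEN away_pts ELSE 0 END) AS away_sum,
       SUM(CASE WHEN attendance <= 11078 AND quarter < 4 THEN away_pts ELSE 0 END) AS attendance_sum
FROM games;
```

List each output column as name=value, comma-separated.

quarter_sum=964, away_sum=964, attendance_sum=91

[quarter_sum: quarter <= 4]
game_id=9: ✓ → 116
game_id=10: ✓ → 75
game_id=11: ✓ → 120
game_id=12: ✓ → 82
game_id=13: ✓ → 91
game_id=14: ✓ → 97
game_id=15: ✓ → 88
game_id=16: ✓ → 84
game_id=17: ✓ → 121
game_id=18: ✓ → 90
quarter_sum = 116 + 75 + 120 + 82 + 91 + 97 + 88 + 84 + 121 + 90 = 964
—
[away_sum: venue IN ('away', 'neutral', 'home')]
game_id=9: ✓ → 116
game_id=10: ✓ → 75
game_id=11: ✓ → 120
game_id=12: ✓ → 82
game_id=13: ✓ → 91
game_id=14: ✓ → 97
game_id=15: ✓ → 88
game_id=16: ✓ → 84
game_id=17: ✓ → 121
game_id=18: ✓ → 90
away_sum = 116 + 75 + 120 + 82 + 91 + 97 + 88 + 84 + 121 + 90 = 964
—
[attendance_sum: attendance <= 11078 AND quarter < 4]
game_id=9: ✗
game_id=10: ✗
game_id=11: ✗
game_id=12: ✗
game_id=13: ✓ → 91
game_id=14: ✗
game_id=15: ✗
game_id=16: ✗
game_id=17: ✗
game_id=18: ✗
attendance_sum = 91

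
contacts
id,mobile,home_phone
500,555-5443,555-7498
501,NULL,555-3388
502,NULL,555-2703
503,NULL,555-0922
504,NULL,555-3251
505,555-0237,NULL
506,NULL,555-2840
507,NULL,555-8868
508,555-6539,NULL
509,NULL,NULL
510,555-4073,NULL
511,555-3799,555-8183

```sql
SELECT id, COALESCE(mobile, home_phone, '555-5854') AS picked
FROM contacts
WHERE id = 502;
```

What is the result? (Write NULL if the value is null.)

555-2703

id = 502: mobile=NULL, home_phone=555-2703.
mobile=NULL, home_phone=555-2703 → 555-2703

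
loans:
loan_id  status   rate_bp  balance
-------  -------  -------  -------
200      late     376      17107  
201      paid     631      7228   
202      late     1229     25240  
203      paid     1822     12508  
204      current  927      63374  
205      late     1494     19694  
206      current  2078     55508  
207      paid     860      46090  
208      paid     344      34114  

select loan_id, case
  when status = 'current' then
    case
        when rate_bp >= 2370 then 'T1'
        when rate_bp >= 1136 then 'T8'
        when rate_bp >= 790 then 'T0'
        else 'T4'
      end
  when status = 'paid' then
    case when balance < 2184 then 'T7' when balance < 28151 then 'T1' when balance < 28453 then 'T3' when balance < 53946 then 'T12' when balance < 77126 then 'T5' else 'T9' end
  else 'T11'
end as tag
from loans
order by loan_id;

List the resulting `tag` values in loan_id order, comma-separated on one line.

loan_id=200: status='late' → outer ELSE → T11
loan_id=201: status='paid' → inner[balance < 28151] → T1
loan_id=202: status='late' → outer ELSE → T11
loan_id=203: status='paid' → inner[balance < 28151] → T1
loan_id=204: status='current' → inner[rate_bp >= 790] → T0
loan_id=205: status='late' → outer ELSE → T11
loan_id=206: status='current' → inner[rate_bp >= 1136] → T8
loan_id=207: status='paid' → inner[balance < 53946] → T12
loan_id=208: status='paid' → inner[balance < 53946] → T12

T11, T1, T11, T1, T0, T11, T8, T12, T12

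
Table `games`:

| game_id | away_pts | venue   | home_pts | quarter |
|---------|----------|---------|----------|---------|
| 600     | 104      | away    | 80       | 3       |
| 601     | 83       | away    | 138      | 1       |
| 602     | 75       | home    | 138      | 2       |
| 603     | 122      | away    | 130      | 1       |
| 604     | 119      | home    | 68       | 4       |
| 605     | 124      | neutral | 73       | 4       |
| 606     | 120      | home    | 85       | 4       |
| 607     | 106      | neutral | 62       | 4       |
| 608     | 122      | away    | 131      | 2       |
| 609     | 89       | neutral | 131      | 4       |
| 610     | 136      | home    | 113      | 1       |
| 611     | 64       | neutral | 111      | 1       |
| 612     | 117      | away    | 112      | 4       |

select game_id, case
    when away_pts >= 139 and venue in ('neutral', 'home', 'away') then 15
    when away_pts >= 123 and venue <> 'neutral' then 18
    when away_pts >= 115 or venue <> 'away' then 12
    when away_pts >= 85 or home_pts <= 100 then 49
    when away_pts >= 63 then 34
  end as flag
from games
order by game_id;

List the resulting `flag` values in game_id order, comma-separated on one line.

game_id=600: away_pts >= 85 or home_pts <= 100 → 49
game_id=601: away_pts >= 63 → 34
game_id=602: away_pts >= 115 or venue <> 'away' → 12
game_id=603: away_pts >= 115 or venue <> 'away' → 12
game_id=604: away_pts >= 115 or venue <> 'away' → 12
game_id=605: away_pts >= 115 or venue <> 'away' → 12
game_id=606: away_pts >= 115 or venue <> 'away' → 12
game_id=607: away_pts >= 115 or venue <> 'away' → 12
game_id=608: away_pts >= 115 or venue <> 'away' → 12
game_id=609: away_pts >= 115 or venue <> 'away' → 12
game_id=610: away_pts >= 123 and venue <> 'neutral' → 18
game_id=611: away_pts >= 115 or venue <> 'away' → 12
game_id=612: away_pts >= 115 or venue <> 'away' → 12

49, 34, 12, 12, 12, 12, 12, 12, 12, 12, 18, 12, 12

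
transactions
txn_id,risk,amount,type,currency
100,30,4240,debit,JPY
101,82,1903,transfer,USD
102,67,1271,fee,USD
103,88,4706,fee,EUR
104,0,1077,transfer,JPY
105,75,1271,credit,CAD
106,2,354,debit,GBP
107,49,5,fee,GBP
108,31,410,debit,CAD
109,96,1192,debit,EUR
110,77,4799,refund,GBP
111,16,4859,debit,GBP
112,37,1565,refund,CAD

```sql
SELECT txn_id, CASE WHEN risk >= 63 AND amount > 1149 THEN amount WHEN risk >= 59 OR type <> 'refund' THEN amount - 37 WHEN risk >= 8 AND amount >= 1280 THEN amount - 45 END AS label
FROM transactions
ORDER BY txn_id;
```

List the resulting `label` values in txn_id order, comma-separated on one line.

txn_id=100: risk >= 59 OR type <> 'refund' → 4203
txn_id=101: risk >= 63 AND amount > 1149 → 1903
txn_id=102: risk >= 63 AND amount > 1149 → 1271
txn_id=103: risk >= 63 AND amount > 1149 → 4706
txn_id=104: risk >= 59 OR type <> 'refund' → 1040
txn_id=105: risk >= 63 AND amount > 1149 → 1271
txn_id=106: risk >= 59 OR type <> 'refund' → 317
txn_id=107: risk >= 59 OR type <> 'refund' → -32
txn_id=108: risk >= 59 OR type <> 'refund' → 373
txn_id=109: risk >= 63 AND amount > 1149 → 1192
txn_id=110: risk >= 63 AND amount > 1149 → 4799
txn_id=111: risk >= 59 OR type <> 'refund' → 4822
txn_id=112: risk >= 8 AND amount >= 1280 → 1520

4203, 1903, 1271, 4706, 1040, 1271, 317, -32, 373, 1192, 4799, 4822, 1520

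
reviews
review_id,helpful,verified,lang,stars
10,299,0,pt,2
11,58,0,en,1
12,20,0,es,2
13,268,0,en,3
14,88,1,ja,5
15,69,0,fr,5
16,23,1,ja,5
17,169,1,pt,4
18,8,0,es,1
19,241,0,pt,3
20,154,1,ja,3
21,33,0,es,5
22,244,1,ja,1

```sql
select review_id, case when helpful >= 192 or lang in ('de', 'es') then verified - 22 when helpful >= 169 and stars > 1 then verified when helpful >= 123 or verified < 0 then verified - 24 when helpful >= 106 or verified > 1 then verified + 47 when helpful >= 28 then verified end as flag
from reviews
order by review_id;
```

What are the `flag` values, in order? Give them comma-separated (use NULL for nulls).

-22, 0, -22, -22, 1, 0, NULL, 1, -22, -22, -23, -22, -21

review_id=10: helpful >= 192 or lang in ('de', 'es') → -22
review_id=11: helpful >= 28 → 0
review_id=12: helpful >= 192 or lang in ('de', 'es') → -22
review_id=13: helpful >= 192 or lang in ('de', 'es') → -22
review_id=14: helpful >= 28 → 1
review_id=15: helpful >= 28 → 0
review_id=16: (no match → NULL) → NULL
review_id=17: helpful >= 169 and stars > 1 → 1
review_id=18: helpful >= 192 or lang in ('de', 'es') → -22
review_id=19: helpful >= 192 or lang in ('de', 'es') → -22
review_id=20: helpful >= 123 or verified < 0 → -23
review_id=21: helpful >= 192 or lang in ('de', 'es') → -22
review_id=22: helpful >= 192 or lang in ('de', 'es') → -21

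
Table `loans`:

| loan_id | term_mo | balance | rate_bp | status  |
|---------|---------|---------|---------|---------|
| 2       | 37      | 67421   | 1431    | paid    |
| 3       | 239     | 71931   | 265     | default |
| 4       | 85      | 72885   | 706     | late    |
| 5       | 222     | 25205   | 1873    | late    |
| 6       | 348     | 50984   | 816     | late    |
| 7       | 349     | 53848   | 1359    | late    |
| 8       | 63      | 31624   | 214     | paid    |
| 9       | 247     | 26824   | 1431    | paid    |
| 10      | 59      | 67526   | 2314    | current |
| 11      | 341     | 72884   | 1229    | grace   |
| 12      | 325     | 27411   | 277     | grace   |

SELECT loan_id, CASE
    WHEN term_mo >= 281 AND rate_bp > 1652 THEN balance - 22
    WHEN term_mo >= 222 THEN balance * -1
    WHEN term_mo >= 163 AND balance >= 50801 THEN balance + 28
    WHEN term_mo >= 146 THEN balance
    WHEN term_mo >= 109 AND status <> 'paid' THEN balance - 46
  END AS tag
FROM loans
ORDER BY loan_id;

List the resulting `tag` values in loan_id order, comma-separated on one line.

NULL, -71931, NULL, -25205, -50984, -53848, NULL, -26824, NULL, -72884, -27411

loan_id=2: (no match → NULL) → NULL
loan_id=3: term_mo >= 222 → -71931
loan_id=4: (no match → NULL) → NULL
loan_id=5: term_mo >= 222 → -25205
loan_id=6: term_mo >= 222 → -50984
loan_id=7: term_mo >= 222 → -53848
loan_id=8: (no match → NULL) → NULL
loan_id=9: term_mo >= 222 → -26824
loan_id=10: (no match → NULL) → NULL
loan_id=11: term_mo >= 222 → -72884
loan_id=12: term_mo >= 222 → -27411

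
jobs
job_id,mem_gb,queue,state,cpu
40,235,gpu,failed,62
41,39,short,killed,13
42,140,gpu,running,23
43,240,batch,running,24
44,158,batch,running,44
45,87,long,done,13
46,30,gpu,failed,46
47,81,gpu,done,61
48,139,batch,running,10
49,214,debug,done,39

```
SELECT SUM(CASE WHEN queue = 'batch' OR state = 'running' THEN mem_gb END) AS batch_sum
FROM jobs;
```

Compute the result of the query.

job_id=40: ✗
job_id=41: ✗
job_id=42: ✓ → 140
job_id=43: ✓ → 240
job_id=44: ✓ → 158
job_id=45: ✗
job_id=46: ✗
job_id=47: ✗
job_id=48: ✓ → 139
job_id=49: ✗
batch_sum = 140 + 240 + 158 + 139 = 677

677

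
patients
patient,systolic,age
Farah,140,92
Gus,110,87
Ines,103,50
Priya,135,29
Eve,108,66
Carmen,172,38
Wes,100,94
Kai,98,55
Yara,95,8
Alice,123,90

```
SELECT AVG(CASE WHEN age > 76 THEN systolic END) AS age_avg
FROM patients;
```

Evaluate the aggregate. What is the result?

118.25

patient=Farah: ✓ → 140
patient=Gus: ✓ → 110
patient=Ines: ✗
patient=Priya: ✗
patient=Eve: ✗
patient=Carmen: ✗
patient=Wes: ✓ → 100
patient=Kai: ✗
patient=Yara: ✗
patient=Alice: ✓ → 123
age_avg = (140 + 110 + 100 + 123) / 4 = 118.25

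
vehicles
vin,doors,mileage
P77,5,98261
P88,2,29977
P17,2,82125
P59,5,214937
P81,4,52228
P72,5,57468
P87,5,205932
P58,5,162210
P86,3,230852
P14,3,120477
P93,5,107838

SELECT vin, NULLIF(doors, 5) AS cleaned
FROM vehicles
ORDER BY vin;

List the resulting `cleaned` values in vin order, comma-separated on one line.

vin=P14: doors=3 vs 5: differ → 3
vin=P17: doors=2 vs 5: differ → 2
vin=P58: doors=5 vs 5: equal → NULL
vin=P59: doors=5 vs 5: equal → NULL
vin=P72: doors=5 vs 5: equal → NULL
vin=P77: doors=5 vs 5: equal → NULL
vin=P81: doors=4 vs 5: differ → 4
vin=P86: doors=3 vs 5: differ → 3
vin=P87: doors=5 vs 5: equal → NULL
vin=P88: doors=2 vs 5: differ → 2
vin=P93: doors=5 vs 5: equal → NULL

3, 2, NULL, NULL, NULL, NULL, 4, 3, NULL, 2, NULL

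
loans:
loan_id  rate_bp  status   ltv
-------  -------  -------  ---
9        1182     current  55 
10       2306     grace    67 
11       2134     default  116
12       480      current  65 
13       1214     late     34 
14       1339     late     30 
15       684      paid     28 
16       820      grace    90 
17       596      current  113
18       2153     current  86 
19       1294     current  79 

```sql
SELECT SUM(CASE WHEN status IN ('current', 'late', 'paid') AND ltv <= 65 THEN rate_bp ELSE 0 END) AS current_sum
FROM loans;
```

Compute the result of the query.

loan_id=9: ✓ → 1182
loan_id=10: ✗
loan_id=11: ✗
loan_id=12: ✓ → 480
loan_id=13: ✓ → 1214
loan_id=14: ✓ → 1339
loan_id=15: ✓ → 684
loan_id=16: ✗
loan_id=17: ✗
loan_id=18: ✗
loan_id=19: ✗
current_sum = 1182 + 480 + 1214 + 1339 + 684 = 4899

4899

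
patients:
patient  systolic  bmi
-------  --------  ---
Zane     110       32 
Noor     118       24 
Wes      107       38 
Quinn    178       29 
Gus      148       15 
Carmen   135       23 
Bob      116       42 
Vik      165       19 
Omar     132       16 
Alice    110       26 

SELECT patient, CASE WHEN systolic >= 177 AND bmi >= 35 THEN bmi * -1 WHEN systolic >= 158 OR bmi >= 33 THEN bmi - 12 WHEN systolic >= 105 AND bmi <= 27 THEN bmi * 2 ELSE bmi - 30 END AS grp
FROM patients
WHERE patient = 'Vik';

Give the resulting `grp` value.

7

patient = Vik: systolic=165, bmi=19.
systolic >= 177 AND bmi >= 35 → false
systolic >= 158 OR bmi >= 33 → true → 7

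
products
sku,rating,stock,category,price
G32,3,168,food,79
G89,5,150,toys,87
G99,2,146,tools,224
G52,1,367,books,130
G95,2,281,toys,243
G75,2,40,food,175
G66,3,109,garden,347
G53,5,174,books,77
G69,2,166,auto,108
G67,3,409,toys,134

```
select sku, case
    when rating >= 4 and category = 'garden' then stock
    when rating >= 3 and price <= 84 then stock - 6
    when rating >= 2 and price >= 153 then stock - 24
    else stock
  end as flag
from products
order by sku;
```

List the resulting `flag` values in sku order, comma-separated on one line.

162, 367, 168, 85, 409, 166, 16, 150, 257, 122

sku=G32: rating >= 3 and price <= 84 → 162
sku=G52: ELSE → 367
sku=G53: rating >= 3 and price <= 84 → 168
sku=G66: rating >= 2 and price >= 153 → 85
sku=G67: ELSE → 409
sku=G69: ELSE → 166
sku=G75: rating >= 2 and price >= 153 → 16
sku=G89: ELSE → 150
sku=G95: rating >= 2 and price >= 153 → 257
sku=G99: rating >= 2 and price >= 153 → 122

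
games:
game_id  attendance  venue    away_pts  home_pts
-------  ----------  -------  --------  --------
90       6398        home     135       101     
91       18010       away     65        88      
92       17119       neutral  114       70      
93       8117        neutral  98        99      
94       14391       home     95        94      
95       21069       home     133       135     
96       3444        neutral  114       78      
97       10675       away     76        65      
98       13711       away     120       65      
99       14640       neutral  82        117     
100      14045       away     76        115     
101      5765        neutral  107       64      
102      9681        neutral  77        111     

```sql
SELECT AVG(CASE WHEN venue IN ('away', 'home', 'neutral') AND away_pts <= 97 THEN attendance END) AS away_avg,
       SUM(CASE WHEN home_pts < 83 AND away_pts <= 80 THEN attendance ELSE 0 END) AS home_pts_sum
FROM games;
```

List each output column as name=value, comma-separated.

[away_avg: venue IN ('away', 'home', 'neutral') AND away_pts <= 97]
game_id=90: ✗
game_id=91: ✓ → 18010
game_id=92: ✗
game_id=93: ✗
game_id=94: ✓ → 14391
game_id=95: ✗
game_id=96: ✗
game_id=97: ✓ → 10675
game_id=98: ✗
game_id=99: ✓ → 14640
game_id=100: ✓ → 14045
game_id=101: ✗
game_id=102: ✓ → 9681
away_avg = (18010 + 14391 + 10675 + 14640 + 14045 + 9681) / 6 = 13573.6666666667
—
[home_pts_sum: home_pts < 83 AND away_pts <= 80]
game_id=90: ✗
game_id=91: ✗
game_id=92: ✗
game_id=93: ✗
game_id=94: ✗
game_id=95: ✗
game_id=96: ✗
game_id=97: ✓ → 10675
game_id=98: ✗
game_id=99: ✗
game_id=100: ✗
game_id=101: ✗
game_id=102: ✗
home_pts_sum = 10675

away_avg=13573.6666666667, home_pts_sum=10675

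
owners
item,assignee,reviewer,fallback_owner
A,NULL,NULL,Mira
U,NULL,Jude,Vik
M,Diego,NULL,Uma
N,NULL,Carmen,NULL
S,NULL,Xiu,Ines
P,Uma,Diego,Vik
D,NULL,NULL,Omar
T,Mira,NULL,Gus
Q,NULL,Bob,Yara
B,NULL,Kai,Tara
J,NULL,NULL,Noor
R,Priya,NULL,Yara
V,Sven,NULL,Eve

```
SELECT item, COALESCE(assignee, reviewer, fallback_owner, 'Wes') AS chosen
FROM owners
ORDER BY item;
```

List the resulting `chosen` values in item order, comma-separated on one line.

item=A: assignee=NULL, reviewer=NULL, fallback_owner=Mira → Mira
item=B: assignee=NULL, reviewer=Kai → Kai
item=D: assignee=NULL, reviewer=NULL, fallback_owner=Omar → Omar
item=J: assignee=NULL, reviewer=NULL, fallback_owner=Noor → Noor
item=M: assignee=Diego → Diego
item=N: assignee=NULL, reviewer=Carmen → Carmen
item=P: assignee=Uma → Uma
item=Q: assignee=NULL, reviewer=Bob → Bob
item=R: assignee=Priya → Priya
item=S: assignee=NULL, reviewer=Xiu → Xiu
item=T: assignee=Mira → Mira
item=U: assignee=NULL, reviewer=Jude → Jude
item=V: assignee=Sven → Sven

Mira, Kai, Omar, Noor, Diego, Carmen, Uma, Bob, Priya, Xiu, Mira, Jude, Sven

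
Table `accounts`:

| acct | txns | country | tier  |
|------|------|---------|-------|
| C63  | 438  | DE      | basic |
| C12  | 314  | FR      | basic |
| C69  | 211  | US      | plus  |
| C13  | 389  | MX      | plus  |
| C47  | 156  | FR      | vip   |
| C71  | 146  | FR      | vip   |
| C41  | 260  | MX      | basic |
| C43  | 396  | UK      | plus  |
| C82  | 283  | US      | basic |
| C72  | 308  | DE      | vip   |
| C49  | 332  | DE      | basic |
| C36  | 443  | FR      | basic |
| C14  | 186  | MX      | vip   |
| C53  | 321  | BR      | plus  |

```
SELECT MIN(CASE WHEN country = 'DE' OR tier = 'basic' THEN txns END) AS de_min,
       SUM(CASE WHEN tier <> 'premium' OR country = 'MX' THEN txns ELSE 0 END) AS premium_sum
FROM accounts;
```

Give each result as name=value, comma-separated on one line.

de_min=260, premium_sum=4183

[de_min: country = 'DE' OR tier = 'basic']
acct=C63: ✓ → 438
acct=C12: ✓ → 314
acct=C69: ✗
acct=C13: ✗
acct=C47: ✗
acct=C71: ✗
acct=C41: ✓ → 260
acct=C43: ✗
acct=C82: ✓ → 283
acct=C72: ✓ → 308
acct=C49: ✓ → 332
acct=C36: ✓ → 443
acct=C14: ✗
acct=C53: ✗
de_min = MIN(438, 314, 260, 283, 308, 332, 443) = 260
—
[premium_sum: tier <> 'premium' OR country = 'MX']
acct=C63: ✓ → 438
acct=C12: ✓ → 314
acct=C69: ✓ → 211
acct=C13: ✓ → 389
acct=C47: ✓ → 156
acct=C71: ✓ → 146
acct=C41: ✓ → 260
acct=C43: ✓ → 396
acct=C82: ✓ → 283
acct=C72: ✓ → 308
acct=C49: ✓ → 332
acct=C36: ✓ → 443
acct=C14: ✓ → 186
acct=C53: ✓ → 321
premium_sum = 438 + 314 + 211 + 389 + 156 + 146 + 260 + 396 + 283 + 308 + 332 + 443 + 186 + 321 = 4183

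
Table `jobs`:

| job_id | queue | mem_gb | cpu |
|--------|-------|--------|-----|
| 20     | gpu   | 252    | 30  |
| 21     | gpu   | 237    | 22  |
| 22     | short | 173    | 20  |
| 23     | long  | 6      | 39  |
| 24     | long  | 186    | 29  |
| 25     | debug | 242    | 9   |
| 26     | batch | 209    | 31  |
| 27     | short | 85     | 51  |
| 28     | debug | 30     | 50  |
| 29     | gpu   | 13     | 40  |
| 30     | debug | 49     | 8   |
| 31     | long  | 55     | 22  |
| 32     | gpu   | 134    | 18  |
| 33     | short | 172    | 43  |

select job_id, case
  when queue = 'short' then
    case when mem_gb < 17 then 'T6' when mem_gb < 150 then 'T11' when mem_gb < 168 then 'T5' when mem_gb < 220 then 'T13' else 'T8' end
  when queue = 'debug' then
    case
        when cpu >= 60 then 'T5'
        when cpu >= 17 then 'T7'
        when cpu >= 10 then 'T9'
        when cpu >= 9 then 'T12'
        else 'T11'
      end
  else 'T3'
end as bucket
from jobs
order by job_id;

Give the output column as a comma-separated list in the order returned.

T3, T3, T13, T3, T3, T12, T3, T11, T7, T3, T11, T3, T3, T13

job_id=20: queue='gpu' → outer ELSE → T3
job_id=21: queue='gpu' → outer ELSE → T3
job_id=22: queue='short' → inner[mem_gb < 220] → T13
job_id=23: queue='long' → outer ELSE → T3
job_id=24: queue='long' → outer ELSE → T3
job_id=25: queue='debug' → inner[cpu >= 9] → T12
job_id=26: queue='batch' → outer ELSE → T3
job_id=27: queue='short' → inner[mem_gb < 150] → T11
job_id=28: queue='debug' → inner[cpu >= 17] → T7
job_id=29: queue='gpu' → outer ELSE → T3
job_id=30: queue='debug' → inner[ELSE] → T11
job_id=31: queue='long' → outer ELSE → T3
job_id=32: queue='gpu' → outer ELSE → T3
job_id=33: queue='short' → inner[mem_gb < 220] → T13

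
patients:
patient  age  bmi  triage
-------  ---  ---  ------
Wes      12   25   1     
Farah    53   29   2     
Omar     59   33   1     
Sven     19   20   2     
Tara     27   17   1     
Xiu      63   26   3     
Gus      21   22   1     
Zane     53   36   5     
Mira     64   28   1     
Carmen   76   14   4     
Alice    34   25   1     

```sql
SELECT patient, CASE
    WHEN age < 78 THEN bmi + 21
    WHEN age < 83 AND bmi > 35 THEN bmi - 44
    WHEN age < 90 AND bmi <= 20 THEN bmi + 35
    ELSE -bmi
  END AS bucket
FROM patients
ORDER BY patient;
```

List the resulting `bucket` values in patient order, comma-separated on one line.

patient=Alice: age < 78 → 46
patient=Carmen: age < 78 → 35
patient=Farah: age < 78 → 50
patient=Gus: age < 78 → 43
patient=Mira: age < 78 → 49
patient=Omar: age < 78 → 54
patient=Sven: age < 78 → 41
patient=Tara: age < 78 → 38
patient=Wes: age < 78 → 46
patient=Xiu: age < 78 → 47
patient=Zane: age < 78 → 57

46, 35, 50, 43, 49, 54, 41, 38, 46, 47, 57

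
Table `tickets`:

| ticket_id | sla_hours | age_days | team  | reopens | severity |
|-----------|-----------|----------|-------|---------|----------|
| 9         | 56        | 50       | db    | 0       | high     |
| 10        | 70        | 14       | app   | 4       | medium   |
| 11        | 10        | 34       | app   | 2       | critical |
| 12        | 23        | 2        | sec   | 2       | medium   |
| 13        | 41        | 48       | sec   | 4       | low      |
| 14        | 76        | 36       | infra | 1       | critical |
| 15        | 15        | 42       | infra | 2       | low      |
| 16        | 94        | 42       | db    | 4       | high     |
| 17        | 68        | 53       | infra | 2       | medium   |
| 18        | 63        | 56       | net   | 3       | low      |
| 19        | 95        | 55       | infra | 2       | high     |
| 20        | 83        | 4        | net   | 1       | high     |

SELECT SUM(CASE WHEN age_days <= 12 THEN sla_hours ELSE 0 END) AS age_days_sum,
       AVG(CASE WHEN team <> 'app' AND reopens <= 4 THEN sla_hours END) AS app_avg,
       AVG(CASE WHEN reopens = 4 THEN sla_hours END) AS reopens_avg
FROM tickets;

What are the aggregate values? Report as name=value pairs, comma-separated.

age_days_sum=106, app_avg=61.4, reopens_avg=68.3333333333

[age_days_sum: age_days <= 12]
ticket_id=9: ✗
ticket_id=10: ✗
ticket_id=11: ✗
ticket_id=12: ✓ → 23
ticket_id=13: ✗
ticket_id=14: ✗
ticket_id=15: ✗
ticket_id=16: ✗
ticket_id=17: ✗
ticket_id=18: ✗
ticket_id=19: ✗
ticket_id=20: ✓ → 83
age_days_sum = 23 + 83 = 106
—
[app_avg: team <> 'app' AND reopens <= 4]
ticket_id=9: ✓ → 56
ticket_id=10: ✗
ticket_id=11: ✗
ticket_id=12: ✓ → 23
ticket_id=13: ✓ → 41
ticket_id=14: ✓ → 76
ticket_id=15: ✓ → 15
ticket_id=16: ✓ → 94
ticket_id=17: ✓ → 68
ticket_id=18: ✓ → 63
ticket_id=19: ✓ → 95
ticket_id=20: ✓ → 83
app_avg = (56 + 23 + 41 + 76 + 15 + 94 + 68 + 63 + 95 + 83) / 10 = 61.4
—
[reopens_avg: reopens = 4]
ticket_id=9: ✗
ticket_id=10: ✓ → 70
ticket_id=11: ✗
ticket_id=12: ✗
ticket_id=13: ✓ → 41
ticket_id=14: ✗
ticket_id=15: ✗
ticket_id=16: ✓ → 94
ticket_id=17: ✗
ticket_id=18: ✗
ticket_id=19: ✗
ticket_id=20: ✗
reopens_avg = (70 + 41 + 94) / 3 = 68.3333333333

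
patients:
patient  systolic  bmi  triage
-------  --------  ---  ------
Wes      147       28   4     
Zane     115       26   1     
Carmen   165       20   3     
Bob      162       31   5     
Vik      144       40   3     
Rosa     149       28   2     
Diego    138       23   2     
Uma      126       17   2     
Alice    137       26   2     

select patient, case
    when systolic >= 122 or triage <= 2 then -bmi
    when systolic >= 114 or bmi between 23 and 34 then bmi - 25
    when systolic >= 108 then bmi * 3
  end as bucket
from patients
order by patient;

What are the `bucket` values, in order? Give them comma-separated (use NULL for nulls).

-26, -31, -20, -23, -28, -17, -40, -28, -26

patient=Alice: systolic >= 122 or triage <= 2 → -26
patient=Bob: systolic >= 122 or triage <= 2 → -31
patient=Carmen: systolic >= 122 or triage <= 2 → -20
patient=Diego: systolic >= 122 or triage <= 2 → -23
patient=Rosa: systolic >= 122 or triage <= 2 → -28
patient=Uma: systolic >= 122 or triage <= 2 → -17
patient=Vik: systolic >= 122 or triage <= 2 → -40
patient=Wes: systolic >= 122 or triage <= 2 → -28
patient=Zane: systolic >= 122 or triage <= 2 → -26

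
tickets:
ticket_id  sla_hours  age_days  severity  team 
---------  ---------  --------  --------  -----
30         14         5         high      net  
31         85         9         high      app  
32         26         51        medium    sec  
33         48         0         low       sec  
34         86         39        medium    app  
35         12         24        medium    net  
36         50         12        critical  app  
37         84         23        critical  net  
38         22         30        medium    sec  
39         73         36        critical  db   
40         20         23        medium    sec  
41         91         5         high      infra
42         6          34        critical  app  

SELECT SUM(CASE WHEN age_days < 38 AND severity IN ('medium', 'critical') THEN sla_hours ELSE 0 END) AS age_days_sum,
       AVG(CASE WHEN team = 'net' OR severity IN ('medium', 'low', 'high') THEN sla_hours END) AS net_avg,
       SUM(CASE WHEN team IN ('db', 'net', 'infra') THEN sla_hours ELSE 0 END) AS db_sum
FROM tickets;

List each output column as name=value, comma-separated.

age_days_sum=267, net_avg=48.8, db_sum=274

[age_days_sum: age_days < 38 AND severity IN ('medium', 'critical')]
ticket_id=30: ✗
ticket_id=31: ✗
ticket_id=32: ✗
ticket_id=33: ✗
ticket_id=34: ✗
ticket_id=35: ✓ → 12
ticket_id=36: ✓ → 50
ticket_id=37: ✓ → 84
ticket_id=38: ✓ → 22
ticket_id=39: ✓ → 73
ticket_id=40: ✓ → 20
ticket_id=41: ✗
ticket_id=42: ✓ → 6
age_days_sum = 12 + 50 + 84 + 22 + 73 + 20 + 6 = 267
—
[net_avg: team = 'net' OR severity IN ('medium', 'low', 'high')]
ticket_id=30: ✓ → 14
ticket_id=31: ✓ → 85
ticket_id=32: ✓ → 26
ticket_id=33: ✓ → 48
ticket_id=34: ✓ → 86
ticket_id=35: ✓ → 12
ticket_id=36: ✗
ticket_id=37: ✓ → 84
ticket_id=38: ✓ → 22
ticket_id=39: ✗
ticket_id=40: ✓ → 20
ticket_id=41: ✓ → 91
ticket_id=42: ✗
net_avg = (14 + 85 + 26 + 48 + 86 + 12 + 84 + 22 + 20 + 91) / 10 = 48.8
—
[db_sum: team IN ('db', 'net', 'infra')]
ticket_id=30: ✓ → 14
ticket_id=31: ✗
ticket_id=32: ✗
ticket_id=33: ✗
ticket_id=34: ✗
ticket_id=35: ✓ → 12
ticket_id=36: ✗
ticket_id=37: ✓ → 84
ticket_id=38: ✗
ticket_id=39: ✓ → 73
ticket_id=40: ✗
ticket_id=41: ✓ → 91
ticket_id=42: ✗
db_sum = 14 + 12 + 84 + 73 + 91 = 274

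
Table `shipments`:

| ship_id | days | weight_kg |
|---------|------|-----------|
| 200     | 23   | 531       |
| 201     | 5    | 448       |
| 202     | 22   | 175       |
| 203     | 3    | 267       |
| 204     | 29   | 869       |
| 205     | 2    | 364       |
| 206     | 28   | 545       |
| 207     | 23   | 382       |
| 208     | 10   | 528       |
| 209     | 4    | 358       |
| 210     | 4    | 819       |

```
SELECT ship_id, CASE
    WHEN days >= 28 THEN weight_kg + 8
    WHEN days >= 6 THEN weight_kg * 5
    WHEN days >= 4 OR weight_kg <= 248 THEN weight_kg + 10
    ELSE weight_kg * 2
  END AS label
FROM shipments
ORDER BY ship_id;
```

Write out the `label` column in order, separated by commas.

2655, 458, 875, 534, 877, 728, 553, 1910, 2640, 368, 829

ship_id=200: days >= 6 → 2655
ship_id=201: days >= 4 OR weight_kg <= 248 → 458
ship_id=202: days >= 6 → 875
ship_id=203: ELSE → 534
ship_id=204: days >= 28 → 877
ship_id=205: ELSE → 728
ship_id=206: days >= 28 → 553
ship_id=207: days >= 6 → 1910
ship_id=208: days >= 6 → 2640
ship_id=209: days >= 4 OR weight_kg <= 248 → 368
ship_id=210: days >= 4 OR weight_kg <= 248 → 829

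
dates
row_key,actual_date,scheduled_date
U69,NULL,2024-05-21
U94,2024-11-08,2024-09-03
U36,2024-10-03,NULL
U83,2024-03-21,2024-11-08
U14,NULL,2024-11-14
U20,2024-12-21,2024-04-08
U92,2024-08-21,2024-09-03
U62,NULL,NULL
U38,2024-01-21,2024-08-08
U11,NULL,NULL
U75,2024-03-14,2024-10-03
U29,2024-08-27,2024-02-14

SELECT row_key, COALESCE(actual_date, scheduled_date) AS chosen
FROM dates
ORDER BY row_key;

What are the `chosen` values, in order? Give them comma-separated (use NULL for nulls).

row_key=U11: actual_date=NULL, scheduled_date=NULL (all NULL) → NULL
row_key=U14: actual_date=NULL, scheduled_date=2024-11-14 → 2024-11-14
row_key=U20: actual_date=2024-12-21 → 2024-12-21
row_key=U29: actual_date=2024-08-27 → 2024-08-27
row_key=U36: actual_date=2024-10-03 → 2024-10-03
row_key=U38: actual_date=2024-01-21 → 2024-01-21
row_key=U62: actual_date=NULL, scheduled_date=NULL (all NULL) → NULL
row_key=U69: actual_date=NULL, scheduled_date=2024-05-21 → 2024-05-21
row_key=U75: actual_date=2024-03-14 → 2024-03-14
row_key=U83: actual_date=2024-03-21 → 2024-03-21
row_key=U92: actual_date=2024-08-21 → 2024-08-21
row_key=U94: actual_date=2024-11-08 → 2024-11-08

NULL, 2024-11-14, 2024-12-21, 2024-08-27, 2024-10-03, 2024-01-21, NULL, 2024-05-21, 2024-03-14, 2024-03-21, 2024-08-21, 2024-11-08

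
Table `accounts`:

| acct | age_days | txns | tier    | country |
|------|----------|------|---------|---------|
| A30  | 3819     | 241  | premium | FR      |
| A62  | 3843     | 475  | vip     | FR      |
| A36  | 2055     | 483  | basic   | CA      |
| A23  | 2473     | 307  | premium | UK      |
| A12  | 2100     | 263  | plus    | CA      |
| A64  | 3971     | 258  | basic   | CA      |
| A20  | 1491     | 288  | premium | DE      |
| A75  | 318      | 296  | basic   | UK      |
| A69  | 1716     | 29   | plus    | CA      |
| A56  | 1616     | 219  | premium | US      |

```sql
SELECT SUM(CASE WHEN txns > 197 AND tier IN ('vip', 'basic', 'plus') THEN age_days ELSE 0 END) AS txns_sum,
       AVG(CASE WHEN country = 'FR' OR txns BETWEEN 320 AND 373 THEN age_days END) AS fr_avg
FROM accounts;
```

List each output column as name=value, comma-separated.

[txns_sum: txns > 197 AND tier IN ('vip', 'basic', 'plus')]
acct=A30: ✗
acct=A62: ✓ → 3843
acct=A36: ✓ → 2055
acct=A23: ✗
acct=A12: ✓ → 2100
acct=A64: ✓ → 3971
acct=A20: ✗
acct=A75: ✓ → 318
acct=A69: ✗
acct=A56: ✗
txns_sum = 3843 + 2055 + 2100 + 3971 + 318 = 12287
—
[fr_avg: country = 'FR' OR txns BETWEEN 320 AND 373]
acct=A30: ✓ → 3819
acct=A62: ✓ → 3843
acct=A36: ✗
acct=A23: ✗
acct=A12: ✗
acct=A64: ✗
acct=A20: ✗
acct=A75: ✗
acct=A69: ✗
acct=A56: ✗
fr_avg = (3819 + 3843) / 2 = 3831

txns_sum=12287, fr_avg=3831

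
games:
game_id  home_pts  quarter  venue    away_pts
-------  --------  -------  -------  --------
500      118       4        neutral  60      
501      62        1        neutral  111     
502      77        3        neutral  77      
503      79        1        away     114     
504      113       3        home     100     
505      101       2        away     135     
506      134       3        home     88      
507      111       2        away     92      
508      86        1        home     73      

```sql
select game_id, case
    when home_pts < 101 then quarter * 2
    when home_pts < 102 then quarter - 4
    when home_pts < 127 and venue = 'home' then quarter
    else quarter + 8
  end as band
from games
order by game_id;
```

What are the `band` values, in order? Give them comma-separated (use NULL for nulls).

12, 2, 6, 2, 3, -2, 11, 10, 2

game_id=500: ELSE → 12
game_id=501: home_pts < 101 → 2
game_id=502: home_pts < 101 → 6
game_id=503: home_pts < 101 → 2
game_id=504: home_pts < 127 and venue = 'home' → 3
game_id=505: home_pts < 102 → -2
game_id=506: ELSE → 11
game_id=507: ELSE → 10
game_id=508: home_pts < 101 → 2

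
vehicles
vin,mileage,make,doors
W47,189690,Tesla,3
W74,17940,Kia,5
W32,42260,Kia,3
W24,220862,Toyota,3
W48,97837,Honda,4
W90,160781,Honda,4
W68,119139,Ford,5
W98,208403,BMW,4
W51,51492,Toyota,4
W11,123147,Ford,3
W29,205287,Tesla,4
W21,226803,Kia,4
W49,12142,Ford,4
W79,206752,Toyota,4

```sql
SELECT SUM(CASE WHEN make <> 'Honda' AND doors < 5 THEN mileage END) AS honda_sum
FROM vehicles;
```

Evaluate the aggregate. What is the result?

vin=W47: ✓ → 189690
vin=W74: ✗
vin=W32: ✓ → 42260
vin=W24: ✓ → 220862
vin=W48: ✗
vin=W90: ✗
vin=W68: ✗
vin=W98: ✓ → 208403
vin=W51: ✓ → 51492
vin=W11: ✓ → 123147
vin=W29: ✓ → 205287
vin=W21: ✓ → 226803
vin=W49: ✓ → 12142
vin=W79: ✓ → 206752
honda_sum = 189690 + 42260 + 220862 + 208403 + 51492 + 123147 + 205287 + 226803 + 12142 + 206752 = 1486838

1486838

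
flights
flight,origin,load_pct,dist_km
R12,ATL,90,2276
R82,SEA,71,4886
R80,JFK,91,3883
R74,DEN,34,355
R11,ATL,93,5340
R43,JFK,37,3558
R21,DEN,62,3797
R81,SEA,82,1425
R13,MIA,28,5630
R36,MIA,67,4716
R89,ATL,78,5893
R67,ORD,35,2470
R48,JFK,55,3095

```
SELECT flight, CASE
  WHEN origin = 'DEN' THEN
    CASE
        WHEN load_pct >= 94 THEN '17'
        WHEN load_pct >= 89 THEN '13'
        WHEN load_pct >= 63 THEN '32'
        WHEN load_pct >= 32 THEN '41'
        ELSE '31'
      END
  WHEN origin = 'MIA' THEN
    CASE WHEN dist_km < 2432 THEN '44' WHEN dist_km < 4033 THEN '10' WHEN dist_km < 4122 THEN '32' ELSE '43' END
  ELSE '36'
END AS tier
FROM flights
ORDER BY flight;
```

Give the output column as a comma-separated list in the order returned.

flight=R11: origin='ATL' → outer ELSE → 36
flight=R12: origin='ATL' → outer ELSE → 36
flight=R13: origin='MIA' → inner[ELSE] → 43
flight=R21: origin='DEN' → inner[load_pct >= 32] → 41
flight=R36: origin='MIA' → inner[ELSE] → 43
flight=R43: origin='JFK' → outer ELSE → 36
flight=R48: origin='JFK' → outer ELSE → 36
flight=R67: origin='ORD' → outer ELSE → 36
flight=R74: origin='DEN' → inner[load_pct >= 32] → 41
flight=R80: origin='JFK' → outer ELSE → 36
flight=R81: origin='SEA' → outer ELSE → 36
flight=R82: origin='SEA' → outer ELSE → 36
flight=R89: origin='ATL' → outer ELSE → 36

36, 36, 43, 41, 43, 36, 36, 36, 41, 36, 36, 36, 36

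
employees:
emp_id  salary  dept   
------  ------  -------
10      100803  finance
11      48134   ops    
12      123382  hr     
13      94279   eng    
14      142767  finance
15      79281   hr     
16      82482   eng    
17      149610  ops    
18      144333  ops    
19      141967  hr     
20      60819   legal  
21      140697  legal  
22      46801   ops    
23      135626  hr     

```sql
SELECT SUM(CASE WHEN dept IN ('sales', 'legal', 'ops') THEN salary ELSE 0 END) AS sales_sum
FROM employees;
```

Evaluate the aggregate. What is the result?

590394

emp_id=10: ✗
emp_id=11: ✓ → 48134
emp_id=12: ✗
emp_id=13: ✗
emp_id=14: ✗
emp_id=15: ✗
emp_id=16: ✗
emp_id=17: ✓ → 149610
emp_id=18: ✓ → 144333
emp_id=19: ✗
emp_id=20: ✓ → 60819
emp_id=21: ✓ → 140697
emp_id=22: ✓ → 46801
emp_id=23: ✗
sales_sum = 48134 + 149610 + 144333 + 60819 + 140697 + 46801 = 590394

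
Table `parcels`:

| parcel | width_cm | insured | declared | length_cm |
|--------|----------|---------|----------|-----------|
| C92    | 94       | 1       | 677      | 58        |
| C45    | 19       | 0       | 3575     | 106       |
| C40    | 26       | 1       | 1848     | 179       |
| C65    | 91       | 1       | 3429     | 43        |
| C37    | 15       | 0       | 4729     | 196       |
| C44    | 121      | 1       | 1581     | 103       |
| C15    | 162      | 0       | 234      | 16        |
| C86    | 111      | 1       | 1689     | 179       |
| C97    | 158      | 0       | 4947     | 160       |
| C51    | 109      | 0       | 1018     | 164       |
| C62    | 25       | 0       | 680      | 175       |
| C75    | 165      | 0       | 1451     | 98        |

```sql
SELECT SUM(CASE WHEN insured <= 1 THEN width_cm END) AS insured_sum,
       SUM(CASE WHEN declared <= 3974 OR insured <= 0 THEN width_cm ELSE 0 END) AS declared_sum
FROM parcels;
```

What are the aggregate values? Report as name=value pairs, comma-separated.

insured_sum=1096, declared_sum=1096

[insured_sum: insured <= 1]
parcel=C92: ✓ → 94
parcel=C45: ✓ → 19
parcel=C40: ✓ → 26
parcel=C65: ✓ → 91
parcel=C37: ✓ → 15
parcel=C44: ✓ → 121
parcel=C15: ✓ → 162
parcel=C86: ✓ → 111
parcel=C97: ✓ → 158
parcel=C51: ✓ → 109
parcel=C62: ✓ → 25
parcel=C75: ✓ → 165
insured_sum = 94 + 19 + 26 + 91 + 15 + 121 + 162 + 111 + 158 + 109 + 25 + 165 = 1096
—
[declared_sum: declared <= 3974 OR insured <= 0]
parcel=C92: ✓ → 94
parcel=C45: ✓ → 19
parcel=C40: ✓ → 26
parcel=C65: ✓ → 91
parcel=C37: ✓ → 15
parcel=C44: ✓ → 121
parcel=C15: ✓ → 162
parcel=C86: ✓ → 111
parcel=C97: ✓ → 158
parcel=C51: ✓ → 109
parcel=C62: ✓ → 25
parcel=C75: ✓ → 165
declared_sum = 94 + 19 + 26 + 91 + 15 + 121 + 162 + 111 + 158 + 109 + 25 + 165 = 1096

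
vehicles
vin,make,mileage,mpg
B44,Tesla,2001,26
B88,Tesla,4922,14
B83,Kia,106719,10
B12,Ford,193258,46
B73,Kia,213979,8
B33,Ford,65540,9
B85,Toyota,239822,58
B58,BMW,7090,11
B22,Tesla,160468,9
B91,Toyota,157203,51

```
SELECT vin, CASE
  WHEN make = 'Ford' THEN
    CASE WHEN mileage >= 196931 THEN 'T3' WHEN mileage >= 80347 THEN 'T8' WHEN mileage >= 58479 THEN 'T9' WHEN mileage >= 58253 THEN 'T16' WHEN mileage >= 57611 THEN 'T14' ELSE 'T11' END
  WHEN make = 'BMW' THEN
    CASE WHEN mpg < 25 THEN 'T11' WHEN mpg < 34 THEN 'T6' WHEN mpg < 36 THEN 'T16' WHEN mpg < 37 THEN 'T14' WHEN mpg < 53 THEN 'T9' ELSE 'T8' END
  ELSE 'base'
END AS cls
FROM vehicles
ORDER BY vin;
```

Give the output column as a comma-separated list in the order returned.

vin=B12: make='Ford' → inner[mileage >= 80347] → T8
vin=B22: make='Tesla' → outer ELSE → base
vin=B33: make='Ford' → inner[mileage >= 58479] → T9
vin=B44: make='Tesla' → outer ELSE → base
vin=B58: make='BMW' → inner[mpg < 25] → T11
vin=B73: make='Kia' → outer ELSE → base
vin=B83: make='Kia' → outer ELSE → base
vin=B85: make='Toyota' → outer ELSE → base
vin=B88: make='Tesla' → outer ELSE → base
vin=B91: make='Toyota' → outer ELSE → base

T8, base, T9, base, T11, base, base, base, base, base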